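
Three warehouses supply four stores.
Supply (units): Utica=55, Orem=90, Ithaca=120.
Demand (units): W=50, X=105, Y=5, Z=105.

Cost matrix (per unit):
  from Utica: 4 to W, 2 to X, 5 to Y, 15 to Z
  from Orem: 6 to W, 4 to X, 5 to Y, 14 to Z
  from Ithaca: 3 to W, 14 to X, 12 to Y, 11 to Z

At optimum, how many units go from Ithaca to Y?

Optimal shipments:
  Utica to X: 55 × 2 = 110
  Orem to X: 50 × 4 = 200
  Orem to Y: 5 × 5 = 25
  Orem to Z: 35 × 14 = 490
  Ithaca to W: 50 × 3 = 150
  Ithaca to Z: 70 × 11 = 770
Total cost = 1745.
The route Ithaca→Y is not used.

0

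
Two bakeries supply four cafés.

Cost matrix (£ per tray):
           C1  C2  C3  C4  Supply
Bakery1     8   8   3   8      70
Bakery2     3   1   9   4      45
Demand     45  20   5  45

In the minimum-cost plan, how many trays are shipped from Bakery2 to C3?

0

Solving gives:
  Bakery1→C1: 20 trays
  Bakery1→C3: 5 trays
  Bakery1→C4: 45 trays
  Bakery2→C1: 25 trays
  Bakery2→C2: 20 trays
Total cost = £630.
The route Bakery2→C3 is not used.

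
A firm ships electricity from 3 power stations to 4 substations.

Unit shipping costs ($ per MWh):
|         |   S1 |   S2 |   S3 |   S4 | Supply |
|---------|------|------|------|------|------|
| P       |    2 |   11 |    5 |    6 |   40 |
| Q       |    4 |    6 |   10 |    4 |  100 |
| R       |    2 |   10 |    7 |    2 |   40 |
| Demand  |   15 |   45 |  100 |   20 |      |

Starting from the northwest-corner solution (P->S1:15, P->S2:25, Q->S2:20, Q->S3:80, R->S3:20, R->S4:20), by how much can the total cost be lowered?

Current plan cost = 15·2 + 25·11 + 20·6 + 80·10 + 20·7 + 20·2 = $1405.
Optimal plan:
  P–S3: 40 × $5 = $200
  Q–S1: 15 × $4 = $60
  Q–S2: 45 × $6 = $270
  Q–S3: 20 × $10 = $200
  Q–S4: 20 × $4 = $80
  R–S3: 40 × $7 = $280
Optimal cost = $1090.
Saving = 1405 − 1090 = $315.

315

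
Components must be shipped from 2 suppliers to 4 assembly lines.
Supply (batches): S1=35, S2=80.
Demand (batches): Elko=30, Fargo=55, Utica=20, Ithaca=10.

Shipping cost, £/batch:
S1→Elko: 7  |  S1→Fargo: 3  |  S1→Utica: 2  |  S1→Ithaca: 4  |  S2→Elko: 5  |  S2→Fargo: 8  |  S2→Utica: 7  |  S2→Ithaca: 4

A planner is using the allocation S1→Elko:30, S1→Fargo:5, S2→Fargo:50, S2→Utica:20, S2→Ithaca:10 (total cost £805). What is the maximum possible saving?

Current plan cost = 30·7 + 5·3 + 50·8 + 20·7 + 10·4 = £805.
Optimal plan:
  S1 to Fargo: 15 × £3 = £45
  S1 to Utica: 20 × £2 = £40
  S2 to Elko: 30 × £5 = £150
  S2 to Fargo: 40 × £8 = £320
  S2 to Ithaca: 10 × £4 = £40
Optimal cost = £595.
Saving = 805 − 595 = £210.

210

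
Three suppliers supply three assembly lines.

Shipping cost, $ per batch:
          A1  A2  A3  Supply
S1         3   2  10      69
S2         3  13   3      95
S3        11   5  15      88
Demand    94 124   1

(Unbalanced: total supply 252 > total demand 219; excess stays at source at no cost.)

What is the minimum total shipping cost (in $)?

Optimal allocation:
  S1 to A2: 69 batches
  S2 to A1: 94 batches
  S2 to A3: 1 batches
  S3 to A2: 55 batches
Total cost = $698.
(Supply check: S1 ships 69; S2 ships 95; S3 ships 55.)

698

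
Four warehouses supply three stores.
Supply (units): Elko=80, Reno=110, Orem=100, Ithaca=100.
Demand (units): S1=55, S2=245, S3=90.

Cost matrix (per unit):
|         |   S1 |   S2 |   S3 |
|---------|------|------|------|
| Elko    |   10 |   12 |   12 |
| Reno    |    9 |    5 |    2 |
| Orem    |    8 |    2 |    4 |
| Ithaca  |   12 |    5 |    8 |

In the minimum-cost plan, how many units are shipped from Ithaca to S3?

0

Solving gives:
  Elko->S1: 55 × 10 = 550
  Elko->S2: 25 × 12 = 300
  Reno->S2: 20 × 5 = 100
  Reno->S3: 90 × 2 = 180
  Orem->S2: 100 × 2 = 200
  Ithaca->S2: 100 × 5 = 500
Total cost = 1830.
The route Ithaca→S3 is not used.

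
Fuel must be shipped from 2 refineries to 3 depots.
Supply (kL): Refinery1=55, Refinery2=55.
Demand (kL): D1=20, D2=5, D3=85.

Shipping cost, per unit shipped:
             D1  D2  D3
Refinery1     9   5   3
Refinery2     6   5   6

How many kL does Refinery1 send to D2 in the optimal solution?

The minimum-cost plan:
  Refinery1–D3: 55 kL
  Refinery2–D1: 20 kL
  Refinery2–D2: 5 kL
  Refinery2–D3: 30 kL
Total cost = 490.
The route Refinery1→D2 is not used.

0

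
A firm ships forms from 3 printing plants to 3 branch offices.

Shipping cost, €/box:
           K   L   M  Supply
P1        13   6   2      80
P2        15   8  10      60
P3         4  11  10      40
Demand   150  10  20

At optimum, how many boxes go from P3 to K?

40

The minimum-cost plan:
  P1→K: 50 × €13 = €650
  P1→L: 10 × €6 = €60
  P1→M: 20 × €2 = €40
  P2→K: 60 × €15 = €900
  P3→K: 40 × €4 = €160
Total cost = €1810.
So P3→K carries 40 boxes.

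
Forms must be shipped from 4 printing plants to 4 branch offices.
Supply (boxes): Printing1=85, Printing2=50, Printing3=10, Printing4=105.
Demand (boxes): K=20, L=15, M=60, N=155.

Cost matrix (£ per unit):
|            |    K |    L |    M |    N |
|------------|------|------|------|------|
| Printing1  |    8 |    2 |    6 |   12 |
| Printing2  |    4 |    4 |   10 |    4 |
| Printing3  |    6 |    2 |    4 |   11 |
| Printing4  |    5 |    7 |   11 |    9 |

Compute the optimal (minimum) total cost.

1675

Optimal allocation:
  Printing1→L: 15 × £2 = £30
  Printing1→M: 50 × £6 = £300
  Printing1→N: 20 × £12 = £240
  Printing2→N: 50 × £4 = £200
  Printing3→M: 10 × £4 = £40
  Printing4→K: 20 × £5 = £100
  Printing4→N: 85 × £9 = £765
Total = 30 + 300 + 240 + 200 + 40 + 100 + 765 = £1675.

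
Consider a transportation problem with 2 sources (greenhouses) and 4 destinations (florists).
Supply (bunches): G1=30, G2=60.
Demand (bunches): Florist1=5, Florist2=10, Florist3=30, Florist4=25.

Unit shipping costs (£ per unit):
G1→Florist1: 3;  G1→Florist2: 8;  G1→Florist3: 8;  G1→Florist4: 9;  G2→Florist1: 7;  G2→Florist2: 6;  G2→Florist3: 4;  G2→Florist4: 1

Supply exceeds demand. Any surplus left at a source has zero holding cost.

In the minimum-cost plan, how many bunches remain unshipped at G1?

An optimal plan:
  G1–Florist1: 5 bunches
  G1–Florist2: 5 bunches
  G2–Florist2: 5 bunches
  G2–Florist3: 30 bunches
  G2–Florist4: 25 bunches
Total cost = £230.
G1 ships 10 of its 30, leaving 20.

20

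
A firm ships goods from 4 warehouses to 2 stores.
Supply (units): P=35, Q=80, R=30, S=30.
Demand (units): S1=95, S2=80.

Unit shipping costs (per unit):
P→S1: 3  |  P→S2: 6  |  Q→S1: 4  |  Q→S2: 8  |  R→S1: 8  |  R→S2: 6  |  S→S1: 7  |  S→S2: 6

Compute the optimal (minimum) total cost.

A cheapest plan:
  P to S1: 15 × 3 = 45
  P to S2: 20 × 6 = 120
  Q to S1: 80 × 4 = 320
  R to S2: 30 × 6 = 180
  S to S2: 30 × 6 = 180
Total = 45 + 120 + 320 + 180 + 180 = 845.
(Supply check: P ships 35; Q ships 80; R ships 30; S ships 30.)

845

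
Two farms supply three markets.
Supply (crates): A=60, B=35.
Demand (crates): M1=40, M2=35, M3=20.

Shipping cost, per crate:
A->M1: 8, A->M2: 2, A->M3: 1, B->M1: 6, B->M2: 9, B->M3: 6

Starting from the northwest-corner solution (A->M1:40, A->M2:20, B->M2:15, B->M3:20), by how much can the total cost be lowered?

Current plan cost = 40·8 + 20·2 + 15·9 + 20·6 = 615.
Optimal plan:
  A to M1: 5 × 8 = 40
  A to M2: 35 × 2 = 70
  A to M3: 20 × 1 = 20
  B to M1: 35 × 6 = 210
Optimal cost = 340.
Saving = 615 − 340 = 275.

275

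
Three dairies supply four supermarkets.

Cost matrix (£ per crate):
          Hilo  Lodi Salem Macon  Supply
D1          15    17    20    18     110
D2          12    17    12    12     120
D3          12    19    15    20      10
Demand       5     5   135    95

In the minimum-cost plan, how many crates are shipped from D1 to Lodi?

Optimal shipments:
  D1->Hilo: 5 × £15 = £75
  D1->Lodi: 5 × £17 = £85
  D1->Salem: 5 × £20 = £100
  D1->Macon: 95 × £18 = £1710
  D2->Salem: 120 × £12 = £1440
  D3->Salem: 10 × £15 = £150
Total cost = £3560.
So D1→Lodi carries 5 crates.

5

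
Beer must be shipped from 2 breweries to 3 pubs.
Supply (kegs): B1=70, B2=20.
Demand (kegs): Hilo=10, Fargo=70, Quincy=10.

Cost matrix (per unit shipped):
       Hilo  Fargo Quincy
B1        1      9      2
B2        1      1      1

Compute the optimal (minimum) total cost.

One minimum-cost allocation:
  B1 to Hilo: 10 × 1 = 10
  B1 to Fargo: 50 × 9 = 450
  B1 to Quincy: 10 × 2 = 20
  B2 to Fargo: 20 × 1 = 20
Total = 10 + 450 + 20 + 20 = 500.

500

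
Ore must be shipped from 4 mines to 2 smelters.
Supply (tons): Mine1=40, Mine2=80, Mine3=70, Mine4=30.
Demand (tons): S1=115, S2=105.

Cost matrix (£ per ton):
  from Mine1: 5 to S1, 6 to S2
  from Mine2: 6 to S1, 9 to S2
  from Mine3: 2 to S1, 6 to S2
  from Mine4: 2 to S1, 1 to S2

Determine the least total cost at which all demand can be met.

995

One minimum-cost allocation:
  Mine1→S2: 40 × £6 = £240
  Mine2→S1: 45 × £6 = £270
  Mine2→S2: 35 × £9 = £315
  Mine3→S1: 70 × £2 = £140
  Mine4→S2: 30 × £1 = £30
Total = 240 + 270 + 315 + 140 + 30 = £995.
(Supply check: Mine1 ships 40; Mine2 ships 80; Mine3 ships 70; Mine4 ships 30.)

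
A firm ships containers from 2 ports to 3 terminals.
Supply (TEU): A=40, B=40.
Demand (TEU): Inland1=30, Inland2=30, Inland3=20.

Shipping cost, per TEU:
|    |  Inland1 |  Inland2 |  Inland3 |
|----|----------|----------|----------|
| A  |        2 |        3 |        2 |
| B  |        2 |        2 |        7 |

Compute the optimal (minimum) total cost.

An optimal shipping plan:
  A–Inland1: 20 × 2 = 40
  A–Inland3: 20 × 2 = 40
  B–Inland1: 10 × 2 = 20
  B–Inland2: 30 × 2 = 60
Total = 40 + 40 + 20 + 60 = 160.
(Supply check: A ships 40; B ships 40.)

160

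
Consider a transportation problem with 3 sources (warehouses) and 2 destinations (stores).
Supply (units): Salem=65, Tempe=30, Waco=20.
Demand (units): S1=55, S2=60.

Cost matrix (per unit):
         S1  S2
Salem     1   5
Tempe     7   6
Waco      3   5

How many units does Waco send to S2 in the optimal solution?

Solving gives:
  Salem->S1: 55 units
  Salem->S2: 10 units
  Tempe->S2: 30 units
  Waco->S2: 20 units
Total cost = 385.
So Waco→S2 carries 20 units.

20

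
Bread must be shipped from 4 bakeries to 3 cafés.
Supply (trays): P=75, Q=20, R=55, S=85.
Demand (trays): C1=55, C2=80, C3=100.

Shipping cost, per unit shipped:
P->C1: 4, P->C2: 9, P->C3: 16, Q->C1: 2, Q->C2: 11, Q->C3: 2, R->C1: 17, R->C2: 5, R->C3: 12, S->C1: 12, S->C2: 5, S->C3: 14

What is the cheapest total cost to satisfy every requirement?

Optimal allocation:
  P–C1: 55 × 4 = 220
  P–C3: 20 × 16 = 320
  Q–C3: 20 × 2 = 40
  R–C3: 55 × 12 = 660
  S–C2: 80 × 5 = 400
  S–C3: 5 × 14 = 70
Total = 220 + 320 + 40 + 660 + 400 + 70 = 1710.
(Supply check: P ships 75; Q ships 20; R ships 55; S ships 85.)

1710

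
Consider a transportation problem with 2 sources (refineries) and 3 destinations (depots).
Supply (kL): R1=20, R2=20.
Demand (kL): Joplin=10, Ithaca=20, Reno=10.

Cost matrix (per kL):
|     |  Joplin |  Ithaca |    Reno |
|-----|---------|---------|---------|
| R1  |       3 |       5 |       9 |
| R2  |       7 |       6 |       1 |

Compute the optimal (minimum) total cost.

150

An optimal shipping plan:
  R1 to Joplin: 10 × 3 = 30
  R1 to Ithaca: 10 × 5 = 50
  R2 to Ithaca: 10 × 6 = 60
  R2 to Reno: 10 × 1 = 10
Total = 30 + 50 + 60 + 10 = 150.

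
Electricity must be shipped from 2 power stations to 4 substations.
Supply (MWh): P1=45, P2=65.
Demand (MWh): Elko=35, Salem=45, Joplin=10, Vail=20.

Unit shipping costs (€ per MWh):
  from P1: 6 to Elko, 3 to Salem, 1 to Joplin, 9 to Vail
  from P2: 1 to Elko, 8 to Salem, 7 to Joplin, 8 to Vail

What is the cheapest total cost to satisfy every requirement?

An optimal shipping plan:
  P1→Salem: 35 × €3 = €105
  P1→Joplin: 10 × €1 = €10
  P2→Elko: 35 × €1 = €35
  P2→Salem: 10 × €8 = €80
  P2→Vail: 20 × €8 = €160
Total = 105 + 10 + 35 + 80 + 160 = €390.

390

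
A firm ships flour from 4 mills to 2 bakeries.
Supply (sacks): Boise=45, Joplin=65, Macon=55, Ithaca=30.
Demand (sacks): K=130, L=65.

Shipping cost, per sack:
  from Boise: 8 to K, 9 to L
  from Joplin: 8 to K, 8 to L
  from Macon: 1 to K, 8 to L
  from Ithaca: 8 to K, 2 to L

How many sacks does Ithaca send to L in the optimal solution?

The minimum-cost plan:
  Boise->K: 45 × 8 = 360
  Joplin->K: 30 × 8 = 240
  Joplin->L: 35 × 8 = 280
  Macon->K: 55 × 1 = 55
  Ithaca->L: 30 × 2 = 60
Total cost = 995.
So Ithaca→L carries 30 sacks.

30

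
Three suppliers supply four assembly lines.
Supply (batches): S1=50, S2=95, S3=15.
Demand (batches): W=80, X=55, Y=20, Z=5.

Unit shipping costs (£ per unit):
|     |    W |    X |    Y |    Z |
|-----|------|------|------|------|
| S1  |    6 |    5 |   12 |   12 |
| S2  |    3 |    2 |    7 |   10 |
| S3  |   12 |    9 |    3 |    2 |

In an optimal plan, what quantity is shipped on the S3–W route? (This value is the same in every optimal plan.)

Optimal shipments:
  S1 to X: 50 batches
  S2 to W: 80 batches
  S2 to X: 5 batches
  S2 to Y: 10 batches
  S3 to Y: 10 batches
  S3 to Z: 5 batches
Total cost = £610.
The route S3→W is not used.

0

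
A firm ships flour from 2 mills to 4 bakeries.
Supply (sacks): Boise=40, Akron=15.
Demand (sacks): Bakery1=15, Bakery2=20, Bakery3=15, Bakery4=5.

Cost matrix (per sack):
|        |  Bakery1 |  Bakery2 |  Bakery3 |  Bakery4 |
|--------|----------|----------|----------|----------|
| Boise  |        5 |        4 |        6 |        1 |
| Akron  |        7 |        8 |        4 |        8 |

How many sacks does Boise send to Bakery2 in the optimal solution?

20

Solving gives:
  Boise to Bakery1: 15 × 5 = 75
  Boise to Bakery2: 20 × 4 = 80
  Boise to Bakery4: 5 × 1 = 5
  Akron to Bakery3: 15 × 4 = 60
Total cost = 220.
So Boise→Bakery2 carries 20 sacks.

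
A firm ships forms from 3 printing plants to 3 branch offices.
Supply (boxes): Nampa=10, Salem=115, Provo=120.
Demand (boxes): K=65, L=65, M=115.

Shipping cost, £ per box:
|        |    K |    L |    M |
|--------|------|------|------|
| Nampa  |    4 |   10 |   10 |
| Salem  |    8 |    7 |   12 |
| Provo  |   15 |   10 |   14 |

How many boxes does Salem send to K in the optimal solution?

Solving gives:
  Nampa–K: 10 × £4 = £40
  Salem–K: 55 × £8 = £440
  Salem–L: 60 × £7 = £420
  Provo–L: 5 × £10 = £50
  Provo–M: 115 × £14 = £1610
Total cost = £2560.
So Salem→K carries 55 boxes.

55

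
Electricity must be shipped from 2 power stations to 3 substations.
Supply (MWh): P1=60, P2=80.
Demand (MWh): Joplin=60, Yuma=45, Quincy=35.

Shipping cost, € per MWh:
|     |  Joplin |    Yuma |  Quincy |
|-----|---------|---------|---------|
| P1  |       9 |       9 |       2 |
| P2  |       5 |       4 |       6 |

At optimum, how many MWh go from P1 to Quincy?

The minimum-cost plan:
  P1 to Joplin: 25 MWh
  P1 to Quincy: 35 MWh
  P2 to Joplin: 35 MWh
  P2 to Yuma: 45 MWh
Total cost = €650.
So P1→Quincy carries 35 MWh.

35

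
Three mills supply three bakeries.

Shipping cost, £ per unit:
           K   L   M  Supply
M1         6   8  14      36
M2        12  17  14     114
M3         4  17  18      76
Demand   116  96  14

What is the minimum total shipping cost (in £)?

2288

An optimal shipping plan:
  M1 to L: 36 × £8 = £288
  M2 to K: 40 × £12 = £480
  M2 to L: 60 × £17 = £1020
  M2 to M: 14 × £14 = £196
  M3 to K: 76 × £4 = £304
Total = 288 + 480 + 1020 + 196 + 304 = £2288.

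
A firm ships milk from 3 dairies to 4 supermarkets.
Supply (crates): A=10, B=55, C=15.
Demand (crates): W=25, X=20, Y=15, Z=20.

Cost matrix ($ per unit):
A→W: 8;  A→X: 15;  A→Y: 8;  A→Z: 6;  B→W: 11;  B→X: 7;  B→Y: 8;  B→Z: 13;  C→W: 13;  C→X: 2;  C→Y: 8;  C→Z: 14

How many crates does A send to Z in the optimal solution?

10

Solving gives:
  A->Z: 10 crates
  B->W: 25 crates
  B->X: 5 crates
  B->Y: 15 crates
  B->Z: 10 crates
  C->X: 15 crates
Total cost = $650.
So A→Z carries 10 crates.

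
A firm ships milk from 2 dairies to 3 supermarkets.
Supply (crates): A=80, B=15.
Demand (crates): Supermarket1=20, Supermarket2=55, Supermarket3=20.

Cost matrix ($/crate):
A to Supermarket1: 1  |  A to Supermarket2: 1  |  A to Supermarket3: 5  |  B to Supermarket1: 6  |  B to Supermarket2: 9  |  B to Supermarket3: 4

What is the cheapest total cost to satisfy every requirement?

160

One minimum-cost allocation:
  A to Supermarket1: 20 × $1 = $20
  A to Supermarket2: 55 × $1 = $55
  A to Supermarket3: 5 × $5 = $25
  B to Supermarket3: 15 × $4 = $60
Total = 20 + 55 + 25 + 60 = $160.
(Supply check: A ships 80; B ships 15.)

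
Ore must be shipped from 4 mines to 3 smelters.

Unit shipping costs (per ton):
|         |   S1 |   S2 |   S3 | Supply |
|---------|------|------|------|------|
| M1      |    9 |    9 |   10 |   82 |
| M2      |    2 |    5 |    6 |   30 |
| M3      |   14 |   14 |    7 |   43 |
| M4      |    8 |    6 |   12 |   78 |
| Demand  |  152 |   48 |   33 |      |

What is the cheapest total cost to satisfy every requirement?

An optimal shipping plan:
  M1 to S1: 82 × 9 = 738
  M2 to S1: 30 × 2 = 60
  M3 to S1: 10 × 14 = 140
  M3 to S3: 33 × 7 = 231
  M4 to S1: 30 × 8 = 240
  M4 to S2: 48 × 6 = 288
Total = 738 + 60 + 140 + 231 + 240 + 288 = 1697.

1697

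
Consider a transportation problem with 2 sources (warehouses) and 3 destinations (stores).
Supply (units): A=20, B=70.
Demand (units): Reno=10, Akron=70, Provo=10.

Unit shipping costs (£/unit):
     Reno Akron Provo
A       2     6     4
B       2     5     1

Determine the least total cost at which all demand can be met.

A cheapest plan:
  A to Reno: 10 × £2 = £20
  A to Akron: 10 × £6 = £60
  B to Akron: 60 × £5 = £300
  B to Provo: 10 × £1 = £10
Total = 20 + 60 + 300 + 10 = £390.

390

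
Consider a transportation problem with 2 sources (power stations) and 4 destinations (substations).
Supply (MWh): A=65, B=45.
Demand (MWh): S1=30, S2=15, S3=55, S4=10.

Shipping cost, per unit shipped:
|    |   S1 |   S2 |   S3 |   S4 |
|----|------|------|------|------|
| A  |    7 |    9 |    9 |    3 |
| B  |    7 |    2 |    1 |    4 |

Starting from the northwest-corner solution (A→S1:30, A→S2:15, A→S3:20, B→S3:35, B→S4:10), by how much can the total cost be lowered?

Current plan cost = 30·7 + 15·9 + 20·9 + 35·1 + 10·4 = 600.
Optimal plan:
  A→S1: 30 × 7 = 210
  A→S2: 15 × 9 = 135
  A→S3: 10 × 9 = 90
  A→S4: 10 × 3 = 30
  B→S3: 45 × 1 = 45
Optimal cost = 510.
Saving = 600 − 510 = 90.

90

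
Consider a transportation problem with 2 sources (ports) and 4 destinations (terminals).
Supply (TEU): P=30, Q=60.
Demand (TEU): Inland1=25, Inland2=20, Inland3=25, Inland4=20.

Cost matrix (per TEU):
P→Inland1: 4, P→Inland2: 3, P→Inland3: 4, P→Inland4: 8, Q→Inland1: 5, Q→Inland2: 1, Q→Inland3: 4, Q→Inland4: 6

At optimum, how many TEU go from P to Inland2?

Solving gives:
  P–Inland1: 25 TEU
  P–Inland3: 5 TEU
  Q–Inland2: 20 TEU
  Q–Inland3: 20 TEU
  Q–Inland4: 20 TEU
Total cost = 340.
The route P→Inland2 is not used.

0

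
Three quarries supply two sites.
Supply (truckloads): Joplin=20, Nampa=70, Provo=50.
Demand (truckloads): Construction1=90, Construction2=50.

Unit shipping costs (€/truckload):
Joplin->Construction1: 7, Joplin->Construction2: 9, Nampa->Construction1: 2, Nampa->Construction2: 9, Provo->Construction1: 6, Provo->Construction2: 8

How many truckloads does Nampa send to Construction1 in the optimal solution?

Solving gives:
  Joplin–Construction1: 20 × €7 = €140
  Nampa–Construction1: 70 × €2 = €140
  Provo–Construction2: 50 × €8 = €400
Total cost = €680.
So Nampa→Construction1 carries 70 truckloads.

70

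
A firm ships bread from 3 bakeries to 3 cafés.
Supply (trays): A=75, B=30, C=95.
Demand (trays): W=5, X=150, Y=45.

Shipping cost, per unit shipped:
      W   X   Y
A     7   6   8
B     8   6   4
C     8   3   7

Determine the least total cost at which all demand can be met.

890

An optimal shipping plan:
  A→W: 5 × 7 = 35
  A→X: 55 × 6 = 330
  A→Y: 15 × 8 = 120
  B→Y: 30 × 4 = 120
  C→X: 95 × 3 = 285
Total = 35 + 330 + 120 + 120 + 285 = 890.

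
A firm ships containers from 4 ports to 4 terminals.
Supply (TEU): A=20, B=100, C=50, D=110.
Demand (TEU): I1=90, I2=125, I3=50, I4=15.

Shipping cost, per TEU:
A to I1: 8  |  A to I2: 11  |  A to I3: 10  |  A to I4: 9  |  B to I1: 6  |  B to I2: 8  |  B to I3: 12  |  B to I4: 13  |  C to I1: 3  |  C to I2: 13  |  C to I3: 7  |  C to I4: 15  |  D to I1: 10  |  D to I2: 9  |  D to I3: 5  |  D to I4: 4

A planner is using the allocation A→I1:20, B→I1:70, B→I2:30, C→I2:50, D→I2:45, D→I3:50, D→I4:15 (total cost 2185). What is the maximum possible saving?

400

Current plan cost = 20·8 + 70·6 + 30·8 + 50·13 + 45·9 + 50·5 + 15·4 = 2185.
Optimal plan:
  A→I1: 20 × 8 = 160
  B→I1: 20 × 6 = 120
  B→I2: 80 × 8 = 640
  C→I1: 50 × 3 = 150
  D→I2: 45 × 9 = 405
  D→I3: 50 × 5 = 250
  D→I4: 15 × 4 = 60
Optimal cost = 1785.
Saving = 2185 − 1785 = 400.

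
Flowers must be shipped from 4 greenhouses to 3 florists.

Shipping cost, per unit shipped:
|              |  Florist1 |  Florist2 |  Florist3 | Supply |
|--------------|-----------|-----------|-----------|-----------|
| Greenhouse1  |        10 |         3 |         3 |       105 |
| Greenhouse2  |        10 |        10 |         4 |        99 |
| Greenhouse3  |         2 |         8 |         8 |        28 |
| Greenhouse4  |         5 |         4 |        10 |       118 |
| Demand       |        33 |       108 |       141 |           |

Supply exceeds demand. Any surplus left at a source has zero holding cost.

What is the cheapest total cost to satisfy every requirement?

972

Optimal allocation:
  Greenhouse1->Florist2: 63 × 3 = 189
  Greenhouse1->Florist3: 42 × 3 = 126
  Greenhouse2->Florist3: 99 × 4 = 396
  Greenhouse3->Florist1: 28 × 2 = 56
  Greenhouse4->Florist1: 5 × 5 = 25
  Greenhouse4->Florist2: 45 × 4 = 180
Total = 189 + 126 + 396 + 56 + 25 + 180 = 972.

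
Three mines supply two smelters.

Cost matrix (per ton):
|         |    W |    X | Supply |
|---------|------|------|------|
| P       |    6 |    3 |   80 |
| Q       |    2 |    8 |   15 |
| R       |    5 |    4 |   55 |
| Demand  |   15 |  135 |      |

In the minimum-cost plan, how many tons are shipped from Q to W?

15

Solving gives:
  P→X: 80 × 3 = 240
  Q→W: 15 × 2 = 30
  R→X: 55 × 4 = 220
Total cost = 490.
So Q→W carries 15 tons.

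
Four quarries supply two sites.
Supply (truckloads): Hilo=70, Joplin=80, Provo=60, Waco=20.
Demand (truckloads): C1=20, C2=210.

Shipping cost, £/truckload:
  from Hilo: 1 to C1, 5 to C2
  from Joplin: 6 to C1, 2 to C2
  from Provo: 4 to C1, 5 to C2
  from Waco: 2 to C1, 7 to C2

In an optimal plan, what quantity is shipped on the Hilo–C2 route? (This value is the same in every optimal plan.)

The minimum-cost plan:
  Hilo->C2: 70 × £5 = £350
  Joplin->C2: 80 × £2 = £160
  Provo->C2: 60 × £5 = £300
  Waco->C1: 20 × £2 = £40
Total cost = £850.
So Hilo→C2 carries 70 truckloads.

70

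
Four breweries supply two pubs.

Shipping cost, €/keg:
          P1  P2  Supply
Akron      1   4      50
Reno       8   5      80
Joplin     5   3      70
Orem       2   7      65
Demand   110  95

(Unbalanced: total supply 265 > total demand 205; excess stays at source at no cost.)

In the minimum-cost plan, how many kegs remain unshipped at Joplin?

Minimum-cost shipments:
  Akron→P1: 50 kegs
  Reno→P2: 25 kegs
  Joplin→P2: 70 kegs
  Orem→P1: 60 kegs
Total cost = €505.
Joplin ships 70 of its 70, leaving 0.

0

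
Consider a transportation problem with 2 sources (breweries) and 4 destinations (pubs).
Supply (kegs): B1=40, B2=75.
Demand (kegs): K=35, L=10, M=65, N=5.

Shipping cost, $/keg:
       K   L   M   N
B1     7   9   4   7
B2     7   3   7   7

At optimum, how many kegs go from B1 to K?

Optimal shipments:
  B1→M: 40 × $4 = $160
  B2→K: 35 × $7 = $245
  B2→L: 10 × $3 = $30
  B2→M: 25 × $7 = $175
  B2→N: 5 × $7 = $35
Total cost = $645.
The route B1→K is not used.

0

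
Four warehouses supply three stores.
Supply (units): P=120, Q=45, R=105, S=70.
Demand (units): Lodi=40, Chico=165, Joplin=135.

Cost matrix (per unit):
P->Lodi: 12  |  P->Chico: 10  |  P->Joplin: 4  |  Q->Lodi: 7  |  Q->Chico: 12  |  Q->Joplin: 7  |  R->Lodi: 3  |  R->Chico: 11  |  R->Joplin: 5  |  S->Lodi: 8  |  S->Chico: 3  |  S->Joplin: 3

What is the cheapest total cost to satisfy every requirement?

One minimum-cost allocation:
  P→Chico: 50 × 10 = 500
  P→Joplin: 70 × 4 = 280
  Q→Chico: 45 × 12 = 540
  R→Lodi: 40 × 3 = 120
  R→Joplin: 65 × 5 = 325
  S→Chico: 70 × 3 = 210
Total = 500 + 280 + 540 + 120 + 325 + 210 = 1975.
(Supply check: P ships 120; Q ships 45; R ships 105; S ships 70.)

1975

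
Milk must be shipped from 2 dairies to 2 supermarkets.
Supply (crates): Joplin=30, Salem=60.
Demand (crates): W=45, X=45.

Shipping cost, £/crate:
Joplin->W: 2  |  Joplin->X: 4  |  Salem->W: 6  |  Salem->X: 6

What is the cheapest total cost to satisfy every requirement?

420

Optimal allocation:
  Joplin->W: 30 × £2 = £60
  Salem->W: 15 × £6 = £90
  Salem->X: 45 × £6 = £270
Total = 60 + 90 + 270 = £420.
(Supply check: Joplin ships 30; Salem ships 60.)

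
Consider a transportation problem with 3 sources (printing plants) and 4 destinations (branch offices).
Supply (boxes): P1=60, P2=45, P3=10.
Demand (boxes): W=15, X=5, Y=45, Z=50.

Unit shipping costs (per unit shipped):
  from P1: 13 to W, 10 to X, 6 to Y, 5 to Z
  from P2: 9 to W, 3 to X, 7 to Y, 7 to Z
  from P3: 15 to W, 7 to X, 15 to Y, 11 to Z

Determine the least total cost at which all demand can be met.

750

One minimum-cost allocation:
  P1 to Y: 15 boxes
  P1 to Z: 45 boxes
  P2 to W: 15 boxes
  P2 to Y: 30 boxes
  P3 to X: 5 boxes
  P3 to Z: 5 boxes
Total cost = 750.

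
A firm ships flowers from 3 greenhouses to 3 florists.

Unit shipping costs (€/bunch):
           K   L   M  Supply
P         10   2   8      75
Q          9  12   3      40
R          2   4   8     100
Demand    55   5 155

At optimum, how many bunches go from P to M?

70

The minimum-cost plan:
  P→L: 5 bunches
  P→M: 70 bunches
  Q→M: 40 bunches
  R→K: 55 bunches
  R→M: 45 bunches
Total cost = €1160.
So P→M carries 70 bunches.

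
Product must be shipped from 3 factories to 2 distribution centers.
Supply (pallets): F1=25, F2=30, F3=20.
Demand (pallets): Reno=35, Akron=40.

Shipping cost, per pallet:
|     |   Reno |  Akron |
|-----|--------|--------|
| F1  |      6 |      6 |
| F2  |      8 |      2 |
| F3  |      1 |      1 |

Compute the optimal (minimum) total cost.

230

A cheapest plan:
  F1–Reno: 25 pallets
  F2–Akron: 30 pallets
  F3–Reno: 10 pallets
  F3–Akron: 10 pallets
Total cost = 230.
(Supply check: F1 ships 25; F2 ships 30; F3 ships 20.)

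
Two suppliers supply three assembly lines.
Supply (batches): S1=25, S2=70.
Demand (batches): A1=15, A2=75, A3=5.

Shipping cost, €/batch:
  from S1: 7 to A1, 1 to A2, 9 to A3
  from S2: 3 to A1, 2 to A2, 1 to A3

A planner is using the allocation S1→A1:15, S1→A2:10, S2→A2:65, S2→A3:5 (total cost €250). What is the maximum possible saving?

75

Current plan cost = 15·7 + 10·1 + 65·2 + 5·1 = €250.
Optimal plan:
  S1→A2: 25 × €1 = €25
  S2→A1: 15 × €3 = €45
  S2→A2: 50 × €2 = €100
  S2→A3: 5 × €1 = €5
Optimal cost = €175.
Saving = 250 − 175 = €75.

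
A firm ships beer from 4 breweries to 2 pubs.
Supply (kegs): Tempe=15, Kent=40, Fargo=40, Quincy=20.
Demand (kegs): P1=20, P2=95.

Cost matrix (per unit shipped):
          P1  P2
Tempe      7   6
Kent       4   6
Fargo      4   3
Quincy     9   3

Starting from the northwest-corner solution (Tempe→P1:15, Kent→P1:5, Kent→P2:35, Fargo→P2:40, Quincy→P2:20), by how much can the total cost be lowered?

45

Current plan cost = 15·7 + 5·4 + 35·6 + 40·3 + 20·3 = 515.
Optimal plan:
  Tempe→P2: 15 × 6 = 90
  Kent→P1: 20 × 4 = 80
  Kent→P2: 20 × 6 = 120
  Fargo→P2: 40 × 3 = 120
  Quincy→P2: 20 × 3 = 60
Optimal cost = 470.
Saving = 515 − 470 = 45.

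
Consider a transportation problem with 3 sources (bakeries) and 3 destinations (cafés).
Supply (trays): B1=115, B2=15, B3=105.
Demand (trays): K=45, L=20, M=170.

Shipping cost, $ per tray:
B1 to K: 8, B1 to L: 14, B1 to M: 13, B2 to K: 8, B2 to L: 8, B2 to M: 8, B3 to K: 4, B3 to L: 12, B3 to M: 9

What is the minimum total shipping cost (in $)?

Optimal allocation:
  B1–L: 5 × $14 = $70
  B1–M: 110 × $13 = $1430
  B2–L: 15 × $8 = $120
  B3–K: 45 × $4 = $180
  B3–M: 60 × $9 = $540
Total = 70 + 1430 + 120 + 180 + 540 = $2340.
(Supply check: B1 ships 115; B2 ships 15; B3 ships 105.)

2340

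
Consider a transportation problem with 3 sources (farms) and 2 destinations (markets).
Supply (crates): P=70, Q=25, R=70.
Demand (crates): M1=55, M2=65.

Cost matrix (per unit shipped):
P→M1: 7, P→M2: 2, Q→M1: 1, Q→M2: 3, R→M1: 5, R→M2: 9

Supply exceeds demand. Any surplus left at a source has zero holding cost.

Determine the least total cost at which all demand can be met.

305

Optimal allocation:
  P->M2: 65 × 2 = 130
  Q->M1: 25 × 1 = 25
  R->M1: 30 × 5 = 150
Total = 130 + 25 + 150 = 305.
(Supply check: P ships 65; Q ships 25; R ships 30.)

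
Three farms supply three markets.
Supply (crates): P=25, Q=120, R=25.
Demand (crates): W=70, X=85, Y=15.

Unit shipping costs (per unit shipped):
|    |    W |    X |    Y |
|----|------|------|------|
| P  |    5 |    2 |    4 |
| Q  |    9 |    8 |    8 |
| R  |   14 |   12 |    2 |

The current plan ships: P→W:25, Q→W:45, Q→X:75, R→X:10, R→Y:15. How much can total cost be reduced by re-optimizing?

Current plan cost = 25·5 + 45·9 + 75·8 + 10·12 + 15·2 = 1280.
Optimal plan:
  P–X: 25 × 2 = 50
  Q–W: 70 × 9 = 630
  Q–X: 50 × 8 = 400
  R–X: 10 × 12 = 120
  R–Y: 15 × 2 = 30
Optimal cost = 1230.
Saving = 1280 − 1230 = 50.

50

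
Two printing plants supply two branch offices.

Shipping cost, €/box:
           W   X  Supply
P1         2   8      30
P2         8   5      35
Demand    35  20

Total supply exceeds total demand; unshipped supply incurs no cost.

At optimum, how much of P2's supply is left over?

Minimum-cost shipments:
  P1 to W: 30 × €2 = €60
  P2 to W: 5 × €8 = €40
  P2 to X: 20 × €5 = €100
Total cost = €200.
P2 ships 25 of its 35, leaving 10.

10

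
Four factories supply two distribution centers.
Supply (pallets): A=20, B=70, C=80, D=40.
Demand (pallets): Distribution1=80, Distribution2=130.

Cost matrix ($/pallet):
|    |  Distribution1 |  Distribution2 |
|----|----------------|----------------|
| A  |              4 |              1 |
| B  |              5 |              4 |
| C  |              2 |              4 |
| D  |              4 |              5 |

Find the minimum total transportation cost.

660

One minimum-cost allocation:
  A to Distribution2: 20 × $1 = $20
  B to Distribution2: 70 × $4 = $280
  C to Distribution1: 80 × $2 = $160
  D to Distribution2: 40 × $5 = $200
Total = 20 + 280 + 160 + 200 = $660.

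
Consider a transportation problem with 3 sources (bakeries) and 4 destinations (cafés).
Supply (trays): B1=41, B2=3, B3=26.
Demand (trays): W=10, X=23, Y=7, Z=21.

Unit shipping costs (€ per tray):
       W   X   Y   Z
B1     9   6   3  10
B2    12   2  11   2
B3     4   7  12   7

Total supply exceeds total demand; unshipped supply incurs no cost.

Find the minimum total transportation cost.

337

An optimal shipping plan:
  B1 to X: 23 × €6 = €138
  B1 to Y: 7 × €3 = €21
  B1 to Z: 2 × €10 = €20
  B2 to Z: 3 × €2 = €6
  B3 to W: 10 × €4 = €40
  B3 to Z: 16 × €7 = €112
Total = 138 + 21 + 20 + 6 + 40 + 112 = €337.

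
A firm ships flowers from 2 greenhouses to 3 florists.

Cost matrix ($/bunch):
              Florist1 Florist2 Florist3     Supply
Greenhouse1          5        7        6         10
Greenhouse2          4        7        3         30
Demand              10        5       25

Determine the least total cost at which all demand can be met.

155

An optimal shipping plan:
  Greenhouse1->Florist1: 5 bunches
  Greenhouse1->Florist2: 5 bunches
  Greenhouse2->Florist1: 5 bunches
  Greenhouse2->Florist3: 25 bunches
Total cost = $155.
(Supply check: Greenhouse1 ships 10; Greenhouse2 ships 30.)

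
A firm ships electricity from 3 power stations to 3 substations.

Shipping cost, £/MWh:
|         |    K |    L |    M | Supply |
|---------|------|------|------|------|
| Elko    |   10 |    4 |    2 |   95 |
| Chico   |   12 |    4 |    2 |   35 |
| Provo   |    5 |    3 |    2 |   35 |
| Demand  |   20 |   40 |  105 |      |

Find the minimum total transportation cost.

455

An optimal shipping plan:
  Elko–L: 25 × £4 = £100
  Elko–M: 70 × £2 = £140
  Chico–M: 35 × £2 = £70
  Provo–K: 20 × £5 = £100
  Provo–L: 15 × £3 = £45
Total = 100 + 140 + 70 + 100 + 45 = £455.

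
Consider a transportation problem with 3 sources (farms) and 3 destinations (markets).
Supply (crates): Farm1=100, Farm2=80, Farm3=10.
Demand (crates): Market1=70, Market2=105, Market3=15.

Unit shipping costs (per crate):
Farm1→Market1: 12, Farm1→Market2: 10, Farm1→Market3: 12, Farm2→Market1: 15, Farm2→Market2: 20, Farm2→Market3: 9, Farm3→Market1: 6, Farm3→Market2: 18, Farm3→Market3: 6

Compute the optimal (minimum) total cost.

A cheapest plan:
  Farm1->Market2: 100 crates
  Farm2->Market1: 60 crates
  Farm2->Market2: 5 crates
  Farm2->Market3: 15 crates
  Farm3->Market1: 10 crates
Total cost = 2195.
(Supply check: Farm1 ships 100; Farm2 ships 80; Farm3 ships 10.)

2195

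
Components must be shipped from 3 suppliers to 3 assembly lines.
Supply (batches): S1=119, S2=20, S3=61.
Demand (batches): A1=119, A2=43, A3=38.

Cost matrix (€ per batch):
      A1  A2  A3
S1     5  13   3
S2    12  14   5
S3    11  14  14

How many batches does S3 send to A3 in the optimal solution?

0

The minimum-cost plan:
  S1→A1: 101 × €5 = €505
  S1→A3: 18 × €3 = €54
  S2→A3: 20 × €5 = €100
  S3→A1: 18 × €11 = €198
  S3→A2: 43 × €14 = €602
Total cost = €1459.
The route S3→A3 is not used.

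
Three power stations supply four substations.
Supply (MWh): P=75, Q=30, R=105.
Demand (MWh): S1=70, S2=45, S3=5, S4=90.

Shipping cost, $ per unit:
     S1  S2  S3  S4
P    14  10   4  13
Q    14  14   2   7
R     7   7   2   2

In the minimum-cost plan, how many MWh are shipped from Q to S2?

The minimum-cost plan:
  P–S1: 25 × $14 = $350
  P–S2: 45 × $10 = $450
  P–S3: 5 × $4 = $20
  Q–S4: 30 × $7 = $210
  R–S1: 45 × $7 = $315
  R–S4: 60 × $2 = $120
Total cost = $1465.
The route Q→S2 is not used.

0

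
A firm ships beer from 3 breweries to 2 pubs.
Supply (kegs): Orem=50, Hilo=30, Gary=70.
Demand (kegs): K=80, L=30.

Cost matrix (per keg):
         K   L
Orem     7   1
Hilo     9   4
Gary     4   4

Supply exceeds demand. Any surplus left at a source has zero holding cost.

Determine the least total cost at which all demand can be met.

380

Optimal allocation:
  Orem to K: 10 × 7 = 70
  Orem to L: 30 × 1 = 30
  Gary to K: 70 × 4 = 280
Total = 70 + 30 + 280 = 380.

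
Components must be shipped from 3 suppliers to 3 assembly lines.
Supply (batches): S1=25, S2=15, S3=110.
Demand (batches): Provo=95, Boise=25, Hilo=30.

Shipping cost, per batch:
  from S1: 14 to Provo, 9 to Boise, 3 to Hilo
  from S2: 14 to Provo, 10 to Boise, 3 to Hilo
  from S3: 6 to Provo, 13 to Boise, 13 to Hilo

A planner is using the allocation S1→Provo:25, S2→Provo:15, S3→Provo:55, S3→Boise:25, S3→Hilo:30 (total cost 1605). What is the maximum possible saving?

660

Current plan cost = 25·14 + 15·14 + 55·6 + 25·13 + 30·13 = 1605.
Optimal plan:
  S1→Boise: 10 × 9 = 90
  S1→Hilo: 15 × 3 = 45
  S2→Hilo: 15 × 3 = 45
  S3→Provo: 95 × 6 = 570
  S3→Boise: 15 × 13 = 195
Optimal cost = 945.
Saving = 1605 − 945 = 660.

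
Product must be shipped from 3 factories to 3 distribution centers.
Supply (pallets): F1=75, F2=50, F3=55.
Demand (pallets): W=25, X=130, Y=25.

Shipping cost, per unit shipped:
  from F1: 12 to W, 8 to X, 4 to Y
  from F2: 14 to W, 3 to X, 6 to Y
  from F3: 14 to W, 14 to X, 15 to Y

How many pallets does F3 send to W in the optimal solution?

Solving gives:
  F1→X: 50 pallets
  F1→Y: 25 pallets
  F2→X: 50 pallets
  F3→W: 25 pallets
  F3→X: 30 pallets
Total cost = 1420.
So F3→W carries 25 pallets.

25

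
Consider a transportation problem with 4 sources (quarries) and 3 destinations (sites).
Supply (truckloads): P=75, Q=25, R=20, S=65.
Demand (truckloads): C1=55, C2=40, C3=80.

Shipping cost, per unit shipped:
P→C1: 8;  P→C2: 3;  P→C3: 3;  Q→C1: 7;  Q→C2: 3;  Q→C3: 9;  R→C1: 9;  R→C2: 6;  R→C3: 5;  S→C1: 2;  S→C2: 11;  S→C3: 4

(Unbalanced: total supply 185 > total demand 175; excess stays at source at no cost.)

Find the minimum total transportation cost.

500

One minimum-cost allocation:
  P to C2: 15 × 3 = 45
  P to C3: 60 × 3 = 180
  Q to C2: 25 × 3 = 75
  R to C3: 10 × 5 = 50
  S to C1: 55 × 2 = 110
  S to C3: 10 × 4 = 40
Total = 45 + 180 + 75 + 50 + 110 + 40 = 500.
(Supply check: P ships 75; Q ships 25; R ships 10; S ships 65.)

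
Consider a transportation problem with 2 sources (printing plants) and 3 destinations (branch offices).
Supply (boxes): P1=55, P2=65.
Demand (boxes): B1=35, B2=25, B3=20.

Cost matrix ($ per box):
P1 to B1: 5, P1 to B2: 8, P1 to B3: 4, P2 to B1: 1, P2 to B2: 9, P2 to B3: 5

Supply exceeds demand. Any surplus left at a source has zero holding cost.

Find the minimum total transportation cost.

315

Optimal allocation:
  P1 to B2: 25 × $8 = $200
  P1 to B3: 20 × $4 = $80
  P2 to B1: 35 × $1 = $35
Total = 200 + 80 + 35 = $315.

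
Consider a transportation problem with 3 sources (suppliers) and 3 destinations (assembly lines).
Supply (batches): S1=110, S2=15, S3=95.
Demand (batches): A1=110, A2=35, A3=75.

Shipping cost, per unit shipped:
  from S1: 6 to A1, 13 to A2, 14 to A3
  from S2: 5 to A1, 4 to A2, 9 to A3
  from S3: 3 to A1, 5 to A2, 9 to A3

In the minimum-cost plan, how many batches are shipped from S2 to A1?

Optimal shipments:
  S1→A1: 110 × 6 = 660
  S2→A2: 15 × 4 = 60
  S3→A2: 20 × 5 = 100
  S3→A3: 75 × 9 = 675
Total cost = 1495.
The route S2→A1 is not used.

0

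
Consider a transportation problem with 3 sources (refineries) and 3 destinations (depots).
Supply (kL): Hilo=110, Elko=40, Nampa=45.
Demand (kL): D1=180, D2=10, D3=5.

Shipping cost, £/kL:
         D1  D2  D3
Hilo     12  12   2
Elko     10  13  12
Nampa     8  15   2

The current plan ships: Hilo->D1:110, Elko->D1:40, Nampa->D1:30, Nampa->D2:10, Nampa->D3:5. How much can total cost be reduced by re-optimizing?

Current plan cost = 110·12 + 40·10 + 30·8 + 10·15 + 5·2 = £2120.
Optimal plan:
  Hilo–D1: 95 × £12 = £1140
  Hilo–D2: 10 × £12 = £120
  Hilo–D3: 5 × £2 = £10
  Elko–D1: 40 × £10 = £400
  Nampa–D1: 45 × £8 = £360
Optimal cost = £2030.
Saving = 2120 − 2030 = £90.

90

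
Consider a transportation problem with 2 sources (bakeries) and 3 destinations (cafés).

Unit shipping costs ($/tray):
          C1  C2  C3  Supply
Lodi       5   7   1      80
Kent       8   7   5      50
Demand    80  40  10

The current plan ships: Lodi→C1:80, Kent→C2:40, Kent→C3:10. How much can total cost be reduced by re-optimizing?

10

Current plan cost = 80·5 + 40·7 + 10·5 = $730.
Optimal plan:
  Lodi->C1: 70 × $5 = $350
  Lodi->C3: 10 × $1 = $10
  Kent->C1: 10 × $8 = $80
  Kent->C2: 40 × $7 = $280
Optimal cost = $720.
Saving = 730 − 720 = $10.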